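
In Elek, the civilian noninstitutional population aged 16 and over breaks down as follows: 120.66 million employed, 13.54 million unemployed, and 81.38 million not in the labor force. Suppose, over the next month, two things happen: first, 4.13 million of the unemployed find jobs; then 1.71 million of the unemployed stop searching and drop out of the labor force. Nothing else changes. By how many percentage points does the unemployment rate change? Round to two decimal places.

The unemployment rate changes by −4.28 percentage points.

Initially, labor force = 120.66 + 13.54 = 134.20 million, so u = 13.54/134.20 = 10.09%.
After the first change, unemployed falls and employed rises by 4.13; labor force unchanged → E = 124.79, U = 9.41, labor force = 134.20 million.
After the second change, unemployed and labor force both fall by 1.71 → E = 124.79, U = 7.70, labor force = 132.49 million.
New unemployment rate = 7.70 / 132.49 = 5.81%.
Change = 5.81% − 10.09% = −4.28 percentage points.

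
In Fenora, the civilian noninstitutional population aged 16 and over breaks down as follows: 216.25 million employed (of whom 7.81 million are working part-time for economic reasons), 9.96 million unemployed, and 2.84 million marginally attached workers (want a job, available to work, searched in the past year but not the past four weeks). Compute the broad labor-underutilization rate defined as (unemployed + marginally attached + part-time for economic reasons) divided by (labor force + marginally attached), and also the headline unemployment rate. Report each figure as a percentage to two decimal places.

Labor force = 216.25 + 9.96 = 226.21 million.
Numerator = 9.96 + 2.84 + 7.81 = 20.61 million.
Denominator = 226.21 + 2.84 = 229.05 million.
Broad rate = 20.61 / 229.05 = 9.00%.
Headline unemployment rate = 9.96 / 226.21 = 4.40%.

Broad underutilization rate ≈ 9.00%; headline unemployment rate ≈ 4.40%.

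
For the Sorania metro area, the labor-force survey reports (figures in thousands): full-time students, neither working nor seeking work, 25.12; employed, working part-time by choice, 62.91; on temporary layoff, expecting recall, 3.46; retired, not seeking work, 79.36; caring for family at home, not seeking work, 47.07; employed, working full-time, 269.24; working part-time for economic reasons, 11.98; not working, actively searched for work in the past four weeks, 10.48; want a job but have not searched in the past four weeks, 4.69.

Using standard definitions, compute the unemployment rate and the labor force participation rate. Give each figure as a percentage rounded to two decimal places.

Employed = 62.91 + 269.24 + 11.98 = 344.13 thousand (anyone who worked, including part-time for economic reasons, counts as employed).
Unemployed = 3.46 + 10.48 = 13.94 thousand (jobless and actively searching, or on temporary layoff).
Labor force = 344.13 + 13.94 = 358.07 thousand.
Not in labor force = 25.12 + 79.36 + 47.07 + 4.69 = 156.24 thousand (those not working and not actively searching are outside the labor force — including those who want a job but have given up searching).
Civilian working-age population = 358.07 + 156.24 = 514.31 thousand.
Unemployment rate = 13.94 / 358.07 = 3.89%.
Labor force participation rate = 358.07 / 514.31 = 69.62%.

Unemployment rate ≈ 3.89%; labor force participation rate ≈ 69.62%.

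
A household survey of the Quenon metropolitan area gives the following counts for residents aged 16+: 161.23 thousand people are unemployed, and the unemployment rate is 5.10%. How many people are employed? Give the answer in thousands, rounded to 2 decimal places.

Labor force = U / u = 161.23 / 0.0510 ≈ 3,161.37 thousand.
Employed = labor force − unemployed = 3,161.37 − 161.23 = 3,000.14 thousand.

About 3,000.14 thousand are employed.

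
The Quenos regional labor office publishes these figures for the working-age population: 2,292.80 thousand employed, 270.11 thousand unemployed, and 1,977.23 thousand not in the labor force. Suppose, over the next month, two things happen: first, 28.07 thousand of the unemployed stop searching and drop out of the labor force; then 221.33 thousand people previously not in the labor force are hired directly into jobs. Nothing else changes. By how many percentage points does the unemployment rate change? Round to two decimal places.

The unemployment rate changes by −1.76 percentage points.

Initially, labor force = 2,292.80 + 270.11 = 2,562.91 thousand, so u = 270.11/2,562.91 = 10.54%.
After the first change, unemployed and labor force both fall by 28.07 → E = 2,292.80, U = 242.04, labor force = 2,534.84 thousand.
After the second change, employed and labor force both rise by 221.33; unemployed unchanged → E = 2,514.13, U = 242.04, labor force = 2,756.17 thousand.
New unemployment rate = 242.04 / 2,756.17 = 8.78%.
Change = 8.78% − 10.54% = −1.76 percentage points.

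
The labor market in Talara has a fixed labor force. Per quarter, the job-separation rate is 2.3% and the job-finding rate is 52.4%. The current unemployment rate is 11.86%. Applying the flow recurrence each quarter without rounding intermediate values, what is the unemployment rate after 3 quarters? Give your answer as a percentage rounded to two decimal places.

With a fixed labor force, u_{t+1} = u_t + s·(1−u_t) − f·u_t = u_t·(1−s−f) + s.
Here 1−s−f = 0.453 and s = 0.023.
u_1 = 0.118600 × 0.453 + 0.023 = 0.076726.
u_2 = 0.076726 × 0.453 + 0.023 = 0.057757.
u_3 = 0.057757 × 0.453 + 0.023 = 0.049164.

Unemployment rate after three quarters ≈ 4.92%.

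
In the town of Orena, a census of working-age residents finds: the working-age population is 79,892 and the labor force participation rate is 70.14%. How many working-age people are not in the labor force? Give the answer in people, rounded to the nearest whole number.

About 23,856 are not in the labor force.

Share not in the labor force = 1 − 0.7014 = 0.2986.
Not in labor force = 0.2986 × 79,892 ≈ 23,856.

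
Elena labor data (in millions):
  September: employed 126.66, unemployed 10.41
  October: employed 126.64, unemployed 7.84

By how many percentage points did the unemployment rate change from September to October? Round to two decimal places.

The unemployment rate changed by −1.76 percentage points.

September: labor force = 126.66 + 10.41 = 137.07; u = 10.41/137.07 = 7.59%.
October: labor force = 126.64 + 7.84 = 134.48; u = 7.84/134.48 = 5.83%.
Change = 5.83% − 7.59% = −1.76 pp.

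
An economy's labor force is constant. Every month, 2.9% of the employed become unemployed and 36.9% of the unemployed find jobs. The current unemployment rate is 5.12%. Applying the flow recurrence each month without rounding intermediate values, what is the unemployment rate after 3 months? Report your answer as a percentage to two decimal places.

Unemployment rate after three months ≈ 6.81%.

With a fixed labor force, u_{t+1} = u_t + s·(1−u_t) − f·u_t = u_t·(1−s−f) + s.
Here 1−s−f = 0.602 and s = 0.029.
u_1 = 0.051200 × 0.602 + 0.029 = 0.059822.
u_2 = 0.059822 × 0.602 + 0.029 = 0.065013.
u_3 = 0.065013 × 0.602 + 0.029 = 0.068138.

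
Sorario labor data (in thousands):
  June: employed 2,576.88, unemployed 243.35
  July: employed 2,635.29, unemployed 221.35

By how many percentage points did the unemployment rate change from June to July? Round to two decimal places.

The unemployment rate changed by −0.88 percentage points.

June: labor force = 2,576.88 + 243.35 = 2,820.23; u = 243.35/2,820.23 = 8.63%.
July: labor force = 2,635.29 + 221.35 = 2,856.64; u = 221.35/2,856.64 = 7.75%.
Change = 7.75% − 8.63% = −0.88 pp.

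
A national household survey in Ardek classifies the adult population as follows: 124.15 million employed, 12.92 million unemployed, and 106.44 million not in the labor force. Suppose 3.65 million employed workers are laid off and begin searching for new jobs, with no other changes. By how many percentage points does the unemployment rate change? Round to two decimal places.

Initially, labor force = 124.15 + 12.92 = 137.07 million, so u = 12.92/137.07 = 9.43%.
After the change, employed falls and unemployed rises by 3.65; labor force unchanged → E = 120.50, U = 16.57, labor force = 137.07 million.
New unemployment rate = 16.57 / 137.07 = 12.09%.
Change = 12.09% − 9.43% = +2.66 percentage points.

The unemployment rate changes by +2.66 percentage points.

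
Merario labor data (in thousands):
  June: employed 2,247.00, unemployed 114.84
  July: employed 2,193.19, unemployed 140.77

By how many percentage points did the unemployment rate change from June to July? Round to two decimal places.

June: labor force = 2,247.00 + 114.84 = 2,361.84; u = 114.84/2,361.84 = 4.86%.
July: labor force = 2,193.19 + 140.77 = 2,333.96; u = 140.77/2,333.96 = 6.03%.
Change = 6.03% − 4.86% = +1.17 pp.

The unemployment rate changed by +1.17 percentage points.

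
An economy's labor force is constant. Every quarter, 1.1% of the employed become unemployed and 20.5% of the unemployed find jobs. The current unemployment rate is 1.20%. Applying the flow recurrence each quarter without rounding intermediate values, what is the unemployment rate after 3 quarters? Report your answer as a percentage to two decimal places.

With a fixed labor force, u_{t+1} = u_t + s·(1−u_t) − f·u_t = u_t·(1−s−f) + s.
Here 1−s−f = 0.784 and s = 0.011.
u_1 = 0.012000 × 0.784 + 0.011 = 0.020408.
u_2 = 0.020408 × 0.784 + 0.011 = 0.027000.
u_3 = 0.027000 × 0.784 + 0.011 = 0.032168.

Unemployment rate after three quarters ≈ 3.22%.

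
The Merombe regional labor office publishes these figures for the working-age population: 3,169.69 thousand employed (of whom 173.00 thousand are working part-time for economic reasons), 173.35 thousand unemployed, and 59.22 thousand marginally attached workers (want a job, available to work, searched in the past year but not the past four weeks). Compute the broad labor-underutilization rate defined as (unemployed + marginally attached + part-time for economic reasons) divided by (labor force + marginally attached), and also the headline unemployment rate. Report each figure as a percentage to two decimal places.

Broad underutilization rate ≈ 11.92%; headline unemployment rate ≈ 5.19%.

Labor force = 3,169.69 + 173.35 = 3,343.04 thousand.
Numerator = 173.35 + 59.22 + 173.00 = 405.57 thousand.
Denominator = 3,343.04 + 59.22 = 3,402.26 thousand.
Broad rate = 405.57 / 3,402.26 = 11.92%.
Headline unemployment rate = 173.35 / 3,343.04 = 5.19%.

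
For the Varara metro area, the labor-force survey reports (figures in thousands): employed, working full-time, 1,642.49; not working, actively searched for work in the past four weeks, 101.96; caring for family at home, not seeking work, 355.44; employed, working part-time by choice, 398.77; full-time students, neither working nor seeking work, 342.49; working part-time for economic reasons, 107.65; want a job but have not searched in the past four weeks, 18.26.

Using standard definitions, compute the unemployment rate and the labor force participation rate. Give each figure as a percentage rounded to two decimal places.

Employed = 1,642.49 + 398.77 + 107.65 = 2,148.91 thousand (anyone who worked, including part-time for economic reasons, counts as employed).
Unemployed = 101.96 thousand.
Labor force = 2,148.91 + 101.96 = 2,250.87 thousand.
Not in labor force = 355.44 + 342.49 + 18.26 = 716.19 thousand (those not working and not actively searching are outside the labor force — including those who want a job but have given up searching).
Civilian working-age population = 2,250.87 + 716.19 = 2,967.06 thousand.
Unemployment rate = 101.96 / 2,250.87 = 4.53%.
Labor force participation rate = 2,250.87 / 2,967.06 = 75.86%.

Unemployment rate ≈ 4.53%; labor force participation rate ≈ 75.86%.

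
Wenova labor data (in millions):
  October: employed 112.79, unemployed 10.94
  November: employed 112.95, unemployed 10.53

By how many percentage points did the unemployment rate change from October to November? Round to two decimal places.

October: labor force = 112.79 + 10.94 = 123.73; u = 10.94/123.73 = 8.84%.
November: labor force = 112.95 + 10.53 = 123.48; u = 10.53/123.48 = 8.53%.
Change = 8.53% − 8.84% = −0.31 pp.

The unemployment rate changed by −0.31 percentage points.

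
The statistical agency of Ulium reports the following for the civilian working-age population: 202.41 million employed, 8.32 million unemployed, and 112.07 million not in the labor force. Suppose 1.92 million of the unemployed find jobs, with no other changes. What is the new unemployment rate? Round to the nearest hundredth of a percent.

New unemployment rate ≈ 3.04%.

Initially, labor force = 202.41 + 8.32 = 210.73 million, so u = 8.32/210.73 = 3.95%.
After the change, unemployed falls and employed rises by 1.92; labor force unchanged → E = 204.33, U = 6.40, labor force = 210.73 million.
New unemployment rate = 6.40 / 210.73 = 3.04%.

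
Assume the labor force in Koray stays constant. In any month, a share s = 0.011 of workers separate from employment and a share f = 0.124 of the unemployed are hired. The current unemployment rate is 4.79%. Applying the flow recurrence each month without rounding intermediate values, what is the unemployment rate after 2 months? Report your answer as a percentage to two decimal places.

Unemployment rate after two months ≈ 5.64%.

With a fixed labor force, u_{t+1} = u_t + s·(1−u_t) − f·u_t = u_t·(1−s−f) + s.
Here 1−s−f = 0.865 and s = 0.011.
u_1 = 0.047900 × 0.865 + 0.011 = 0.052433.
u_2 = 0.052433 × 0.865 + 0.011 = 0.056355.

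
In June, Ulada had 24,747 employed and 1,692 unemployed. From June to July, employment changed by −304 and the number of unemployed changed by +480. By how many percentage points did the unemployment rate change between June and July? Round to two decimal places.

June: labor force = 24,747 + 1,692 = 26,439; u = 1,692/26,439 = 6.40%.
July: labor force = 24,443 + 2,172 = 26,615; u = 2,172/26,615 = 8.16%.
Change = 8.16% − 6.40% = +1.76 pp.

The unemployment rate changed by +1.76 percentage points.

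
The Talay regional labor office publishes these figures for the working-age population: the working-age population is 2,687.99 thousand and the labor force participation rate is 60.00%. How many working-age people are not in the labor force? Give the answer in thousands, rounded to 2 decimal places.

Share not in the labor force = 1 − 0.6000 = 0.4000.
Not in labor force = 0.4000 × 2,687.99 ≈ 1,075.20 thousand.

About 1,075.20 thousand are not in the labor force.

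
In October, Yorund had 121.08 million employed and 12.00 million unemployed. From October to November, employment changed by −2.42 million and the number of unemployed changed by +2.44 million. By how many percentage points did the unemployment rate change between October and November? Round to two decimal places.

The unemployment rate changed by +1.83 percentage points.

October: labor force = 121.08 + 12.00 = 133.08; u = 12.00/133.08 = 9.02%.
November: labor force = 118.66 + 14.44 = 133.10; u = 14.44/133.10 = 10.85%.
Change = 10.85% − 9.02% = +1.83 pp.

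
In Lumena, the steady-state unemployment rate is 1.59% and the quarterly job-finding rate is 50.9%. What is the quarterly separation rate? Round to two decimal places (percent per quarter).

Separation rate ≈ 0.82% per quarter.

From u* = s/(s+f): s = u·f/(1−u).
s = 0.0159 × 50.9 / (1 − 0.0159) = 0.8093 / 0.9841 ≈ 0.82% per quarter.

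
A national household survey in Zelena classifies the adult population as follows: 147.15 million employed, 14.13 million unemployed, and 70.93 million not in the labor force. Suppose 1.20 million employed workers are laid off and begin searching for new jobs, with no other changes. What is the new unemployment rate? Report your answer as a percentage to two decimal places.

Initially, labor force = 147.15 + 14.13 = 161.28 million, so u = 14.13/161.28 = 8.76%.
After the change, employed falls and unemployed rises by 1.20; labor force unchanged → E = 145.95, U = 15.33, labor force = 161.28 million.
New unemployment rate = 15.33 / 161.28 = 9.51%.

New unemployment rate ≈ 9.51%.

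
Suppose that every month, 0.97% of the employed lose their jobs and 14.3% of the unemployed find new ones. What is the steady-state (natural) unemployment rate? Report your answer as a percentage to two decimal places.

At steady state the flows balance: s·E = f·U, so U/(E+U) = s/(s+f).
u* = 0.97 / (0.97 + 14.3) = 0.97 / 15.27 = 6.35%.

Steady-state unemployment rate ≈ 6.35%.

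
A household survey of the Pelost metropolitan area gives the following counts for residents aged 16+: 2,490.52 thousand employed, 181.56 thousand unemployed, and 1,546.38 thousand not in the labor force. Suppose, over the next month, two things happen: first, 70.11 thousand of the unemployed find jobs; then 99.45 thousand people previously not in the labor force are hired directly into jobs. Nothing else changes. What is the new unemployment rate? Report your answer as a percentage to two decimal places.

Initially, labor force = 2,490.52 + 181.56 = 2,672.08 thousand, so u = 181.56/2,672.08 = 6.79%.
After the first change, unemployed falls and employed rises by 70.11; labor force unchanged → E = 2,560.63, U = 111.45, labor force = 2,672.08 thousand.
After the second change, employed and labor force both rise by 99.45; unemployed unchanged → E = 2,660.08, U = 111.45, labor force = 2,771.53 thousand.
New unemployment rate = 111.45 / 2,771.53 = 4.02%.

New unemployment rate ≈ 4.02%.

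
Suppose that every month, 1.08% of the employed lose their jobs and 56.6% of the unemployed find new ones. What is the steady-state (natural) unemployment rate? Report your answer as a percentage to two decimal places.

At steady state the flows balance: s·E = f·U, so U/(E+U) = s/(s+f).
u* = 1.08 / (1.08 + 56.6) = 1.08 / 57.68 = 1.87%.

Steady-state unemployment rate ≈ 1.87%.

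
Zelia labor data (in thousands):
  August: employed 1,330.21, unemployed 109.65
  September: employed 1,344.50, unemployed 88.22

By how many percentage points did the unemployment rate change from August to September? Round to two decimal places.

The unemployment rate changed by −1.46 percentage points.

August: labor force = 1,330.21 + 109.65 = 1,439.86; u = 109.65/1,439.86 = 7.62%.
September: labor force = 1,344.50 + 88.22 = 1,432.72; u = 88.22/1,432.72 = 6.16%.
Change = 6.16% − 7.62% = −1.46 pp.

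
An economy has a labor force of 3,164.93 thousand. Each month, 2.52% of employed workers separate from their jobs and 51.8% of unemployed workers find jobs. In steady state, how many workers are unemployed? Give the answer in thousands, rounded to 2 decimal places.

About 146.83 thousand are unemployed in steady state.

Steady-state unemployment rate u* = s/(s+f) = 2.52/(2.52+51.8) = 0.046392.
Unemployed = u* × labor force = 0.046392 × 3,164.93 ≈ 146.83 thousand.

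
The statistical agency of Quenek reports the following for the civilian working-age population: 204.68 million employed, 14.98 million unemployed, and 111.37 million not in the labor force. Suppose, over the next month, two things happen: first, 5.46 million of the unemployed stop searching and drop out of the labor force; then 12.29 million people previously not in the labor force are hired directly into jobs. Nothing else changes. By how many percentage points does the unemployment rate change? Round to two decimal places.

Initially, labor force = 204.68 + 14.98 = 219.66 million, so u = 14.98/219.66 = 6.82%.
After the first change, unemployed and labor force both fall by 5.46 → E = 204.68, U = 9.52, labor force = 214.20 million.
After the second change, employed and labor force both rise by 12.29; unemployed unchanged → E = 216.97, U = 9.52, labor force = 226.49 million.
New unemployment rate = 9.52 / 226.49 = 4.20%.
Change = 4.20% − 6.82% = −2.62 percentage points.

The unemployment rate changes by −2.62 percentage points.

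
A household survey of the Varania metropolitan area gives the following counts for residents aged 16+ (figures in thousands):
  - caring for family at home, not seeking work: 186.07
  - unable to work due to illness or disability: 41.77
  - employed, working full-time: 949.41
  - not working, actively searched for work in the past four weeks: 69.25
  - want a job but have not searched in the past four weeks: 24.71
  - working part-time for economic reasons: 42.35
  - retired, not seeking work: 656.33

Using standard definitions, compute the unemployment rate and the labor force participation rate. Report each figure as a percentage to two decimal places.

Unemployment rate ≈ 6.53%; labor force participation rate ≈ 53.86%.

Employed = 949.41 + 42.35 = 991.76 thousand (anyone who worked, including part-time for economic reasons, counts as employed).
Unemployed = 69.25 thousand.
Labor force = 991.76 + 69.25 = 1,061.01 thousand.
Not in labor force = 186.07 + 41.77 + 24.71 + 656.33 = 908.88 thousand (those not working and not actively searching are outside the labor force — including those who want a job but have given up searching).
Civilian working-age population = 1,061.01 + 908.88 = 1,969.89 thousand.
Unemployment rate = 69.25 / 1,061.01 = 6.53%.
Labor force participation rate = 1,061.01 / 1,969.89 = 53.86%.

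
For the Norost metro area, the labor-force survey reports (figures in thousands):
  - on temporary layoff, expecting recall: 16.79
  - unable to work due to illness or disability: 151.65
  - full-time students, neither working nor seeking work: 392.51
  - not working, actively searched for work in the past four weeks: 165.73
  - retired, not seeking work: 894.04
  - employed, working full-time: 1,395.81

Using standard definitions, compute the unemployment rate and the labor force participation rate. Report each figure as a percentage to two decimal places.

Unemployment rate ≈ 11.56%; labor force participation rate ≈ 52.32%.

Employed = 1,395.81 thousand.
Unemployed = 16.79 + 165.73 = 182.52 thousand (jobless and actively searching, or on temporary layoff).
Labor force = 1,395.81 + 182.52 = 1,578.33 thousand.
Not in labor force = 151.65 + 392.51 + 894.04 = 1,438.20 thousand (those not working and not actively searching are outside the labor force).
Civilian working-age population = 1,578.33 + 1,438.20 = 3,016.53 thousand.
Unemployment rate = 182.52 / 1,578.33 = 11.56%.
Labor force participation rate = 1,578.33 / 3,016.53 = 52.32%.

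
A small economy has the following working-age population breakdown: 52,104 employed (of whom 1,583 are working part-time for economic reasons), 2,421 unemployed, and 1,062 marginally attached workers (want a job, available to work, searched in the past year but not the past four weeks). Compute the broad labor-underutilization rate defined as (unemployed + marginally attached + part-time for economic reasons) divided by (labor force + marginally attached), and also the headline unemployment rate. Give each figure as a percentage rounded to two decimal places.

Labor force = 52,104 + 2,421 = 54,525.
Numerator = 2,421 + 1,062 + 1,583 = 5,066.
Denominator = 54,525 + 1,062 = 55,587.
Broad rate = 5,066 / 55,587 = 9.11%.
Headline unemployment rate = 2,421 / 54,525 = 4.44%.

Broad underutilization rate ≈ 9.11%; headline unemployment rate ≈ 4.44%.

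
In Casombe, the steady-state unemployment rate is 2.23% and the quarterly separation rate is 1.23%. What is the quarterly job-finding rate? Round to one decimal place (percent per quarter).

From u* = s/(s+f): f = s·(1−u)/u.
f = 1.23 × (1 − 0.0223) / 0.0223 = 1.2026 / 0.0223 ≈ 53.9% per quarter.

Job-finding rate ≈ 53.9% per quarter.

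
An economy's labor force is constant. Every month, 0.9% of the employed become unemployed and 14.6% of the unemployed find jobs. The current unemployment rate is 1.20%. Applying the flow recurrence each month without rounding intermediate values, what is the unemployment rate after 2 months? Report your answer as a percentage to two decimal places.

With a fixed labor force, u_{t+1} = u_t + s·(1−u_t) − f·u_t = u_t·(1−s−f) + s.
Here 1−s−f = 0.845 and s = 0.009.
u_1 = 0.012000 × 0.845 + 0.009 = 0.019140.
u_2 = 0.019140 × 0.845 + 0.009 = 0.025173.

Unemployment rate after two months ≈ 2.52%.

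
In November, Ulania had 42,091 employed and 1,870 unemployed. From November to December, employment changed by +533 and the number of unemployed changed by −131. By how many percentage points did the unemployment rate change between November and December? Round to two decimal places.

The unemployment rate changed by −0.33 percentage points.

November: labor force = 42,091 + 1,870 = 43,961; u = 1,870/43,961 = 4.25%.
December: labor force = 42,624 + 1,739 = 44,363; u = 1,739/44,363 = 3.92%.
Change = 3.92% − 4.25% = −0.33 pp.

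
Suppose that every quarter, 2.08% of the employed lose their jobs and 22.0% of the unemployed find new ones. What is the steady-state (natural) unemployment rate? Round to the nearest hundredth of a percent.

At steady state the flows balance: s·E = f·U, so U/(E+U) = s/(s+f).
u* = 2.08 / (2.08 + 22.0) = 2.08 / 24.08 = 8.64%.

Steady-state unemployment rate ≈ 8.64%.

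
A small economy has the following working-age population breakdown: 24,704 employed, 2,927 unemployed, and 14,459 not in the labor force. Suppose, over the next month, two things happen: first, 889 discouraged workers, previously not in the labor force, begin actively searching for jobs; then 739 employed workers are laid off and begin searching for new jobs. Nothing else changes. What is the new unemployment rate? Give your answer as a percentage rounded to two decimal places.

Initially, labor force = 24,704 + 2,927 = 27,631, so u = 2,927/27,631 = 10.59%.
After the first change, unemployed and labor force both rise by 889 → E = 24,704, U = 3,816, labor force = 28,520.
After the second change, employed falls and unemployed rises by 739; labor force unchanged → E = 23,965, U = 4,555, labor force = 28,520.
New unemployment rate = 4,555 / 28,520 = 15.97%.

New unemployment rate ≈ 15.97%.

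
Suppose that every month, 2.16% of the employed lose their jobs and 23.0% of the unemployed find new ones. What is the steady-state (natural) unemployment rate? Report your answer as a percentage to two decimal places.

Steady-state unemployment rate ≈ 8.59%.

At steady state the flows balance: s·E = f·U, so U/(E+U) = s/(s+f).
u* = 2.16 / (2.16 + 23.0) = 2.16 / 25.16 = 8.59%.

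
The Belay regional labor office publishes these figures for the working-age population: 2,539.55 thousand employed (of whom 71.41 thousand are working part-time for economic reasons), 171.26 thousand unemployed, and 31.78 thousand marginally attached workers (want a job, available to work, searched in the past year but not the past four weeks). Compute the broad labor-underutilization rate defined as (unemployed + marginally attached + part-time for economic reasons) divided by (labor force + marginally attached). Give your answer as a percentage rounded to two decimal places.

Labor force = 2,539.55 + 171.26 = 2,710.81 thousand.
Numerator = 171.26 + 31.78 + 71.41 = 274.45 thousand.
Denominator = 2,710.81 + 31.78 = 2,742.59 thousand.
Broad rate = 274.45 / 2,742.59 = 10.01%.

Broad underutilization rate ≈ 10.01%.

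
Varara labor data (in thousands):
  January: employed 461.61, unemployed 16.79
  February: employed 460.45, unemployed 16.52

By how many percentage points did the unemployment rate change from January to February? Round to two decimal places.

The unemployment rate changed by −0.05 percentage points.

January: labor force = 461.61 + 16.79 = 478.40; u = 16.79/478.40 = 3.51%.
February: labor force = 460.45 + 16.52 = 476.97; u = 16.52/476.97 = 3.46%.
Change = 3.46% − 3.51% = −0.05 pp.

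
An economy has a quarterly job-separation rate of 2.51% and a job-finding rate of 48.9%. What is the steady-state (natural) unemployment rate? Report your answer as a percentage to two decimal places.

At steady state the flows balance: s·E = f·U, so U/(E+U) = s/(s+f).
u* = 2.51 / (2.51 + 48.9) = 2.51 / 51.41 = 4.88%.

Steady-state unemployment rate ≈ 4.88%.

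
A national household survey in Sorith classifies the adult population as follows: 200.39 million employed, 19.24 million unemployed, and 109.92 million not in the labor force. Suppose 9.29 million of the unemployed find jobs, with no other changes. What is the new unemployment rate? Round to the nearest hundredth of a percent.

New unemployment rate ≈ 4.53%.

Initially, labor force = 200.39 + 19.24 = 219.63 million, so u = 19.24/219.63 = 8.76%.
After the change, unemployed falls and employed rises by 9.29; labor force unchanged → E = 209.68, U = 9.95, labor force = 219.63 million.
New unemployment rate = 9.95 / 219.63 = 4.53%.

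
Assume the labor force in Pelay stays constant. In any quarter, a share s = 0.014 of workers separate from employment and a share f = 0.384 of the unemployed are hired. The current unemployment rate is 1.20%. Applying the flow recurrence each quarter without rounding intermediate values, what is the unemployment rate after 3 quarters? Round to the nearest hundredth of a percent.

Unemployment rate after three quarters ≈ 3.01%.

With a fixed labor force, u_{t+1} = u_t + s·(1−u_t) − f·u_t = u_t·(1−s−f) + s.
Here 1−s−f = 0.602 and s = 0.014.
u_1 = 0.012000 × 0.602 + 0.014 = 0.021224.
u_2 = 0.021224 × 0.602 + 0.014 = 0.026777.
u_3 = 0.026777 × 0.602 + 0.014 = 0.030120.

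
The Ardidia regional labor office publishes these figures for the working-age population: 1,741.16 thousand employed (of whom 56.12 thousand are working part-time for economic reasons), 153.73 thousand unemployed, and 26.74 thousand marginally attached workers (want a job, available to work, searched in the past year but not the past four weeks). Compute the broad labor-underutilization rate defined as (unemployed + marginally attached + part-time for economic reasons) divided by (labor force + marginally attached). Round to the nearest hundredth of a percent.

Labor force = 1,741.16 + 153.73 = 1,894.89 thousand.
Numerator = 153.73 + 26.74 + 56.12 = 236.59 thousand.
Denominator = 1,894.89 + 26.74 = 1,921.63 thousand.
Broad rate = 236.59 / 1,921.63 = 12.31%.

Broad underutilization rate ≈ 12.31%.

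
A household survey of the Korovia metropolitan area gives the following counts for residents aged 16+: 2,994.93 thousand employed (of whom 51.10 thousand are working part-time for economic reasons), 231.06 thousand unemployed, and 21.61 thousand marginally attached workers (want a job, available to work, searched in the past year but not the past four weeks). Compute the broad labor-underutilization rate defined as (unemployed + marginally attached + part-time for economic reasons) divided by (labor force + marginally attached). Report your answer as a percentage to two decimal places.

Broad underutilization rate ≈ 9.35%.

Labor force = 2,994.93 + 231.06 = 3,225.99 thousand.
Numerator = 231.06 + 21.61 + 51.10 = 303.77 thousand.
Denominator = 3,225.99 + 21.61 = 3,247.60 thousand.
Broad rate = 303.77 / 3,247.60 = 9.35%.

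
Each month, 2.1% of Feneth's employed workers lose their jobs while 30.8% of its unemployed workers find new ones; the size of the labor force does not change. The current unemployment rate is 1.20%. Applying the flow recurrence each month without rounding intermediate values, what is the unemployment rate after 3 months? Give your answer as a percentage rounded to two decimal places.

Unemployment rate after three months ≈ 4.82%.

With a fixed labor force, u_{t+1} = u_t + s·(1−u_t) − f·u_t = u_t·(1−s−f) + s.
Here 1−s−f = 0.671 and s = 0.021.
u_1 = 0.012000 × 0.671 + 0.021 = 0.029052.
u_2 = 0.029052 × 0.671 + 0.021 = 0.040494.
u_3 = 0.040494 × 0.671 + 0.021 = 0.048171.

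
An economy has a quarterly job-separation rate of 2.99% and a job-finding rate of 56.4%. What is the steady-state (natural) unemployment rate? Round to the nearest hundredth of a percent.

At steady state the flows balance: s·E = f·U, so U/(E+U) = s/(s+f).
u* = 2.99 / (2.99 + 56.4) = 2.99 / 59.39 = 5.03%.

Steady-state unemployment rate ≈ 5.03%.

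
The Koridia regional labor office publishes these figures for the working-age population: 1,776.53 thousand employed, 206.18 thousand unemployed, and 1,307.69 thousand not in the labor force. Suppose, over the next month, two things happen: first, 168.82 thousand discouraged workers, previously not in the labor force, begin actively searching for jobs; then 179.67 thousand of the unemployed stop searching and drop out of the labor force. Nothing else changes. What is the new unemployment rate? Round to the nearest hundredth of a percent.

New unemployment rate ≈ 9.91%.

Initially, labor force = 1,776.53 + 206.18 = 1,982.71 thousand, so u = 206.18/1,982.71 = 10.40%.
After the first change, unemployed and labor force both rise by 168.82 → E = 1,776.53, U = 375.00, labor force = 2,151.53 thousand.
After the second change, unemployed and labor force both fall by 179.67 → E = 1,776.53, U = 195.33, labor force = 1,971.86 thousand.
New unemployment rate = 195.33 / 1,971.86 = 9.91%.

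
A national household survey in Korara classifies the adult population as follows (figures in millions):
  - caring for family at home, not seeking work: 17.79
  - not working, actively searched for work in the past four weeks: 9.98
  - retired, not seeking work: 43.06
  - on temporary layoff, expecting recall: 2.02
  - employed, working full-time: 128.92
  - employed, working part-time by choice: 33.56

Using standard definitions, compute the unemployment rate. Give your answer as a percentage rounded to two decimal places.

Unemployment rate ≈ 6.88%.

Employed = 128.92 + 33.56 = 162.48 million.
Unemployed = 9.98 + 2.02 = 12.00 million (jobless and actively searching, or on temporary layoff).
Labor force = 162.48 + 12.00 = 174.48 million.
Unemployment rate = 12.00 / 174.48 = 6.88%.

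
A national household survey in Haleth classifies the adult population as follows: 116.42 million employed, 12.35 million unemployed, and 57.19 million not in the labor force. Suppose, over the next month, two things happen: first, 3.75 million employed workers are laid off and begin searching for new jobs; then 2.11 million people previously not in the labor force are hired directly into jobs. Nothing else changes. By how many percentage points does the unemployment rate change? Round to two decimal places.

The unemployment rate changes by +2.71 percentage points.

Initially, labor force = 116.42 + 12.35 = 128.77 million, so u = 12.35/128.77 = 9.59%.
After the first change, employed falls and unemployed rises by 3.75; labor force unchanged → E = 112.67, U = 16.10, labor force = 128.77 million.
After the second change, employed and labor force both rise by 2.11; unemployed unchanged → E = 114.78, U = 16.10, labor force = 130.88 million.
New unemployment rate = 16.10 / 130.88 = 12.30%.
Change = 12.30% − 9.59% = +2.71 percentage points.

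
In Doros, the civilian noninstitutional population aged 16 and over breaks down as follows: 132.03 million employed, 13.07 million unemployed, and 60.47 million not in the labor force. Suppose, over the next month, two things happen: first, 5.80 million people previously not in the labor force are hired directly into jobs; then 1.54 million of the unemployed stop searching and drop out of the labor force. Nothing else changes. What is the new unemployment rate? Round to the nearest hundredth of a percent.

Initially, labor force = 132.03 + 13.07 = 145.10 million, so u = 13.07/145.10 = 9.01%.
After the first change, employed and labor force both rise by 5.80; unemployed unchanged → E = 137.83, U = 13.07, labor force = 150.90 million.
After the second change, unemployed and labor force both fall by 1.54 → E = 137.83, U = 11.53, labor force = 149.36 million.
New unemployment rate = 11.53 / 149.36 = 7.72%.

New unemployment rate ≈ 7.72%.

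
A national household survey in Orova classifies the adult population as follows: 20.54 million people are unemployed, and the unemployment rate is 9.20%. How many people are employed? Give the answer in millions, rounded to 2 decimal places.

Labor force = U / u = 20.54 / 0.0920 ≈ 223.26 million.
Employed = labor force − unemployed = 223.26 − 20.54 = 202.72 million.

About 202.72 million are employed.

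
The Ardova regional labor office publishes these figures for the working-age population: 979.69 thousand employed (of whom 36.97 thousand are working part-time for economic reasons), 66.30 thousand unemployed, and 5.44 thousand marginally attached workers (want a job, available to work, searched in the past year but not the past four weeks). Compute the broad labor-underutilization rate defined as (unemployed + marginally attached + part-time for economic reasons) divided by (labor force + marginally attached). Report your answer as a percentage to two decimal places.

Broad underutilization rate ≈ 10.34%.

Labor force = 979.69 + 66.30 = 1,045.99 thousand.
Numerator = 66.30 + 5.44 + 36.97 = 108.71 thousand.
Denominator = 1,045.99 + 5.44 = 1,051.43 thousand.
Broad rate = 108.71 / 1,051.43 = 10.34%.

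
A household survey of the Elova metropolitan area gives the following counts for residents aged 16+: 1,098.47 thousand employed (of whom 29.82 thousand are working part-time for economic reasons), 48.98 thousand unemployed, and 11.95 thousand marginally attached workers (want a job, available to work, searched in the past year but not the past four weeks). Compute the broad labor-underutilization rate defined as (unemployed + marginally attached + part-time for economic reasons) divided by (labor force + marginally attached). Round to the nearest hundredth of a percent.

Broad underutilization rate ≈ 7.83%.

Labor force = 1,098.47 + 48.98 = 1,147.45 thousand.
Numerator = 48.98 + 11.95 + 29.82 = 90.75 thousand.
Denominator = 1,147.45 + 11.95 = 1,159.40 thousand.
Broad rate = 90.75 / 1,159.40 = 7.83%.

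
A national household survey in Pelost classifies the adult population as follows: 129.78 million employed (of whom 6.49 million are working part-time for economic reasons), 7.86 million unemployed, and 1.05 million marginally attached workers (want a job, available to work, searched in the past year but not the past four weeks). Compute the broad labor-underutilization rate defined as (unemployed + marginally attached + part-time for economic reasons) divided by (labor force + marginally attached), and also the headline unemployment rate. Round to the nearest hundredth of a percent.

Broad underutilization rate ≈ 11.10%; headline unemployment rate ≈ 5.71%.

Labor force = 129.78 + 7.86 = 137.64 million.
Numerator = 7.86 + 1.05 + 6.49 = 15.40 million.
Denominator = 137.64 + 1.05 = 138.69 million.
Broad rate = 15.40 / 138.69 = 11.10%.
Headline unemployment rate = 7.86 / 137.64 = 5.71%.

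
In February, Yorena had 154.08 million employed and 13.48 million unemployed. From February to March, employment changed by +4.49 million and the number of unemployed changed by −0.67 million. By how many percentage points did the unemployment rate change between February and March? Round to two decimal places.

The unemployment rate changed by −0.57 percentage points.

February: labor force = 154.08 + 13.48 = 167.56; u = 13.48/167.56 = 8.04%.
March: labor force = 158.57 + 12.81 = 171.38; u = 12.81/171.38 = 7.47%.
Change = 7.47% − 8.04% = −0.57 pp.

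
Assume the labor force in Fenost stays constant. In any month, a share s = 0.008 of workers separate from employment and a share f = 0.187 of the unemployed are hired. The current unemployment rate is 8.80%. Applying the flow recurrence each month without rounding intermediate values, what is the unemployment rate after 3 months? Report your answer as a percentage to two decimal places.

With a fixed labor force, u_{t+1} = u_t + s·(1−u_t) − f·u_t = u_t·(1−s−f) + s.
Here 1−s−f = 0.805 and s = 0.008.
u_1 = 0.088000 × 0.805 + 0.008 = 0.078840.
u_2 = 0.078840 × 0.805 + 0.008 = 0.071466.
u_3 = 0.071466 × 0.805 + 0.008 = 0.065530.

Unemployment rate after three months ≈ 6.55%.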